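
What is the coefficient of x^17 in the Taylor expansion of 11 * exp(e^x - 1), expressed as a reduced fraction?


exp(e^x - 1) = sum_{k>=0} Bell_k x^k / k!, where Bell_k is the k-th Bell number.
So the coefficient of x^17 is 11 * Bell_17 / 17!.
Computing: Bell_17 = 82864869804 and 17! = 355687428096000, giving
11 * 82864869804/355687428096000 = 255755771/99800064000.

255755771/99800064000


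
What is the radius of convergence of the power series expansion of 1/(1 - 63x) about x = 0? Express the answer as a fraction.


Expanding 1/(1 - 63x) = sum_{k>=0} 63^k x^k, the series converges when |63x| < 1, i.e., |x| < 1/63.
So the radius of convergence is 1/63 = 1/63.

1/63


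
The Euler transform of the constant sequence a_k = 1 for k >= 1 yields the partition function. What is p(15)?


The Euler transform converts the sequence a_k = 1 into the number of integer partitions.
Using the recurrence or dynamic programming:
p(15) = 176

176


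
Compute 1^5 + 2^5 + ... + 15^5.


This power sum has a closed form given by Faulhaber's formula
sum_{k=1}^{m} k^p = (1 / (p + 1)) * sum_{j=0}^{p} C(p + 1, j) B_j m^(p + 1 - j),
but for small m direct computation is fastest:
1 + 32 + 243 + 1024 + 3125 + 7776 + 16807 + 32768 + 59049 + 100000 + 161051 + 248832 + 371293 + 537824 + 759375 = 2299200.

2299200


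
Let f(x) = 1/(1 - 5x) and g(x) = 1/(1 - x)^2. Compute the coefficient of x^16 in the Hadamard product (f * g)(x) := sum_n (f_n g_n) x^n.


f has coefficients f_k = 5^k. For g = 1/(1 - x)^2 the coefficient is g_k = C(k + 1, 1) = k + 1. The Hadamard coefficient is (f * g)_k = 5^k * (k + 1).
For k = 16: 5^16 * 17 = 152587890625 * 17 = 2593994140625.

2593994140625


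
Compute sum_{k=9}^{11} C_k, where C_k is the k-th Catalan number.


C_9 through C_11: 4862, 16796, 58786
Sum = 4862 + 16796 + 58786
= 80444

80444


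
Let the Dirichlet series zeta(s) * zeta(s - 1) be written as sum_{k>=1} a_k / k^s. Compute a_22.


Convolution gives a_k = sum_{d | k} d * 1 = sum_{d | k} d = sigma(k), the sum of positive divisors of k.
For k = 22, the divisors are 1, 2, 11, 22, so
sigma(22) = 1 + 2 + 11 + 22 = 36.

36


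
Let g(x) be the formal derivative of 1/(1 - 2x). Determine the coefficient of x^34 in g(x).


Differentiate termwise: d/dx sum_{k>=0} 2^k x^k = sum_{k>=1} k 2^k x^(k-1) = sum_{j>=0} (j+1) 2^(j+1) x^j.
Equivalently, d/dx [1/(1 - 2x)] = 2/(1 - 2x)^2.
For j = 34: 35 * 2^35 = 35 * 34359738368 = 1202590842880.

1202590842880


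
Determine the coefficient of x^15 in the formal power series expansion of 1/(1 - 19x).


The geometric series identity gives 1/(1 - c x) = sum_{k>=0} c^k x^k, so the coefficient of x^k is c^k.
Here c = 19 and k = 15.
Computing: 19^15 = 15181127029874798299

15181127029874798299


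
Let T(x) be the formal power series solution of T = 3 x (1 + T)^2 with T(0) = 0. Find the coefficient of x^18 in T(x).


Apply the Lagrange inversion formula: if T = 3 x * phi(T) with phi(t) = (1 + t)^2, then [x^n] T = 3^n * (1/n) [t^(n-1)] phi(t)^n = 3^n * (1/n) [t^(n-1)] (1 + t)^(2n) = 3^n * (1/n) C(2n, n-1).
Using the identity C(2n, n-1) = C(2n, n) * n / (n+1), the unscaled factor equals C(2n, n) / (n+1) = C_n, the n-th Catalan number.
For n = 18: C_18 = C(36, 18) / 19 = 9075135300/19 = 477638700.
With the 3^18 = 387420489 factor, the coefficient is 387420489 * 477638700 = 185047018719324300.

185047018719324300


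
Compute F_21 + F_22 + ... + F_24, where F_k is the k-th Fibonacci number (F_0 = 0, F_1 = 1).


Use the identity sum_{k=0}^{N} F_k = F_{N+2} - 1 (which follows from F_{k+2} - F_{k+1} = F_k). Then
sum_{k=21}^{24} F_k = (F_{26} - 1) - (F_{22} - 1) = F_{26} - F_{22}.
Computing: F_{26} = 121393, F_{22} = 17711, so
Sum = 121393 - 17711 = 103682.

103682


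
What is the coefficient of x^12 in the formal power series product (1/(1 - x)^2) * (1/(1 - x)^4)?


Combine the factors: (1/(1 - x)^2) * (1/(1 - x)^4) = 1/(1 - x)^6.
Then use 1/(1 - x)^r = sum_{k>=0} C(k + r - 1, r - 1) x^k with r = 6 and k = 12:
C(17, 5) = 6188.

6188


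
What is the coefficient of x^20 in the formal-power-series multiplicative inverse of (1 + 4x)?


The inverse is 1/(1 + 4x). Apply the geometric identity 1/(1 - y) = sum_{k>=0} y^k with y = -4x:
1/(1 + 4x) = sum_{k>=0} (-4)^k x^k.
So the coefficient of x^20 is (-4)^20 = 1099511627776.

1099511627776


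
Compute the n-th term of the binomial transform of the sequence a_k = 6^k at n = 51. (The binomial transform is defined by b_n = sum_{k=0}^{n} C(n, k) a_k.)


With a_k = 6^k, b_n = sum_{k=0}^{n} C(n, k) 6^k = (1 + 6)^n by the binomial theorem.
For n = 51: (1 + 6)^51 = 7^51 = 12589255298531885026341962383987545444758743.

12589255298531885026341962383987545444758743


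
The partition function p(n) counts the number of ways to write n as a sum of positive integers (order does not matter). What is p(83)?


Using the generating function prod_{k>=1} 1/(1-x^k), we compute p(83).
By dynamic programming over parts 1 through 83:
p(83) = 23338469

23338469


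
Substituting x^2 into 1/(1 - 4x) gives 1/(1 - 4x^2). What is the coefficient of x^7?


Since 1/(1 - 4x^2) only has even powers of x,
the coefficient of x^7 (odd) is 0.

0


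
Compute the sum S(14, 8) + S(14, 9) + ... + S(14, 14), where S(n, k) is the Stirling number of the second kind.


By definition, S(n, k) counts partitions of an n-set into exactly k nonempty blocks.
Computing row n = 14 for k = 8..14:
S(14, k): 20912320, 5135130, 752752, 66066, 3367, 91, 1
Sum = 26869727.

26869727


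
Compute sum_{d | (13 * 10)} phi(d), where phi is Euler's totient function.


First, 13 * 10 = 130. One classical identity is sum_{d | n} phi(d) = n (each k in [1, n] has a unique gcd with n, and among the k's with gcd(k, n) = n/d there are phi(d) of them). So the sum equals 130. We also verify directly:
Divisors of 130: 1, 2, 5, 10, 13, 26, 65, 130.
phi values: 1, 1, 4, 4, 12, 12, 48, 48.
Sum = 130.

130


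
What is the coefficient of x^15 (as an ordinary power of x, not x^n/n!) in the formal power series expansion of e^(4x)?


The exponential series is e^y = sum_{k>=0} y^k / k!. Substituting y = 4x gives
e^(4x) = sum_{k>=0} 4^k x^k / k!.
So the coefficient of x^n is a^n/n! with a = 4, n = 15:
4^15 / 15! = 1073741824/1307674368000 = 524288/638512875

524288/638512875


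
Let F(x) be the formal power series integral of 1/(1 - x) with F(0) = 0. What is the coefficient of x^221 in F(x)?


1/(1 - x) = sum_{k>=0} x^k. Integrating termwise and using F(0) = 0 gives
F(x) = sum_{k>=0} x^(k+1) / (k+1) = sum_{m>=1} x^m / m = -ln(1 - x).
So the coefficient of x^221 is 1/221 = 1/221.

1/221


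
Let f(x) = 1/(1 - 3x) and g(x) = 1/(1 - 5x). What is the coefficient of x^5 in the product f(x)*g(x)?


The coefficient of x^n in f*g is the Cauchy product: sum_{k=0}^{n} a^k * b^(n-k).
With a=3, b=5, n=5:
sum_{k=0}^{5} 3^k * 5^(5-k)
= 7448

7448


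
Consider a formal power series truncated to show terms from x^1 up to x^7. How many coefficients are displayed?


From x^1 to x^7 inclusive, the count is 7 - 1 + 1 = 7.

7


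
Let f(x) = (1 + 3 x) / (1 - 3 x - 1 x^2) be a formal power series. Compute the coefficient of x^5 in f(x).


Write f(x) = sum_{k>=0} a_k x^k. Multiplying both sides by 1 - 3 x - 1 x^2 gives
(1 - 3 x - 1 x^2) sum_{k>=0} a_k x^k = 1 + 3 x.
Matching coefficients:
 x^0: a_0 = 1
 x^1: a_1 - 3 a_0 = 3  =>  a_1 = 3*1 + 3 = 6
 x^k (k >= 2): a_k = 3 a_{k-1} + 1 a_{k-2}.
Iterating: a_2 = 19, a_3 = 63, a_4 = 208, a_5 = 687.
So the coefficient of x^5 is 687.

687


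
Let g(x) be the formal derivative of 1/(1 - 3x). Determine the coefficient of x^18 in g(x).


Differentiate termwise: d/dx sum_{k>=0} 3^k x^k = sum_{k>=1} k 3^k x^(k-1) = sum_{j>=0} (j+1) 3^(j+1) x^j.
Equivalently, d/dx [1/(1 - 3x)] = 3/(1 - 3x)^2.
For j = 18: 19 * 3^19 = 19 * 1162261467 = 22082967873.

22082967873


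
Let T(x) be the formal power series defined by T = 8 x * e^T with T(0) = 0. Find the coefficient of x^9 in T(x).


Apply the Lagrange inversion formula: if T = 8 x * phi(T) with phi(t) = e^t, then
[x^n] T = 8^n * (1/n) [t^(n-1)] phi(t)^n = 8^n * (1/n) [t^(n-1)] e^(n t) = 8^n * (1/n) * n^(n-1) / (n-1)! = 8^n * n^(n-1) / n!.
When c = 1 this is the Cayley count of rooted labeled trees on n vertices, divided by n!.
For n = 9: 8^9 * 9^8 / 9! = 134217728 * 43046721/362880 = 557256278016/35.

557256278016/35


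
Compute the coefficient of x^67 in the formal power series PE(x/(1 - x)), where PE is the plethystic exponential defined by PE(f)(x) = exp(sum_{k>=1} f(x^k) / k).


For f(x) = x/(1 - x) we have
sum_{k>=1} f(x^k) / k = sum_{k>=1} (1/k) * x^k / (1 - x^k) = sum_{k, m >= 1} x^(k m) / k,
which after exponentiating simplifies to
PE(x/(1 - x)) = prod_{k>=1} 1 / (1 - x^k).
This is the generating function for the partition function p(n), so the coefficient of x^67 is p(67).
Computing p(67) by dynamic programming over parts 1, 2, ..., 67: p(67) = 2679689.

2679689


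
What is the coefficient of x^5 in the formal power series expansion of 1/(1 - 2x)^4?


The general identity 1/(1 - c x)^r = sum_{k>=0} c^k C(k + r - 1, r - 1) x^k follows by substituting y = c x into 1/(1 - y)^r = sum_{k>=0} C(k + r - 1, r - 1) y^k.
For c = 2, r = 4, k = 5:
2^5 * C(8, 3) = 32 * 56 = 1792.

1792


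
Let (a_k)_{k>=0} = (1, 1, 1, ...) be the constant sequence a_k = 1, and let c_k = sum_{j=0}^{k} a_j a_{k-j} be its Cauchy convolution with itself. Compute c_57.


Since a_j = 1 for all j >= 0, the convolution sum becomes
c_k = sum_{j=0}^{k} 1 * 1 = 1 * (k + 1).
Equivalently, the generating function of (a_k) is 1/(1 - x) and its square is 1/(1 - x)^2 = sum_{k>=0} 1(k + 1) x^k.
For k = 57: 1 * 58 = 58.

58


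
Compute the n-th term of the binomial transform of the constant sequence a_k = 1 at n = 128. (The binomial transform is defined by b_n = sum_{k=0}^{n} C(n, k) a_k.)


With a_k = 1 for all k, b_n = sum_{k=0}^{n} C(n, k) = 2^n by the binomial theorem.
For n = 128: 2^128 = 340282366920938463463374607431768211456.

340282366920938463463374607431768211456


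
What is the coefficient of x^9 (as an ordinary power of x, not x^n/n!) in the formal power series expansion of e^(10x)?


The exponential series is e^y = sum_{k>=0} y^k / k!. Substituting y = 10x gives
e^(10x) = sum_{k>=0} 10^k x^k / k!.
So the coefficient of x^n is a^n/n! with a = 10, n = 9:
10^9 / 9! = 1000000000/362880 = 1562500/567

1562500/567


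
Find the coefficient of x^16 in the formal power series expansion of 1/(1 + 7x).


Write 1/(1 + c x) = 1/(1 - (-c) x) and apply the geometric-series identity
1/(1 - y) = sum_{k>=0} y^k to get 1/(1 + c x) = sum_{k>=0} (-c)^k x^k.
So the coefficient of x^k is (-c)^k = (-1)^k * c^k.
Here c = 7 and k = 16:
(-7)^16 = 1 * 33232930569601 = 33232930569601

33232930569601


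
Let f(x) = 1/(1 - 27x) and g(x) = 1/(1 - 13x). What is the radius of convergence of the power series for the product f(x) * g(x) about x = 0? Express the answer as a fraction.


The radius of 1/(1 - 27x) is 1/27 (nearest singularity at x = 1/27), and the radius of 1/(1 - 13x) is 1/13.
The product f(x)*g(x) = 1/((1 - 27x)(1 - 13x)) has singularities at both 1/27 and 1/13, so its radius of convergence is the distance to the nearest one:
min(1/27, 1/13) = 1/27.

1/27


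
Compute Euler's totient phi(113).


phi(n) counts integers in [1, n] coprime to n. Using the multiplicative formula phi(n) = n * prod_{p | n} (1 - 1/p):
113 = 113, so
phi(113) = 113 * (1 - 1/113) = 112.

112


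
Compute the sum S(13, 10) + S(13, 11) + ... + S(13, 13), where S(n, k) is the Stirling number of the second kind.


By definition, S(n, k) counts partitions of an n-set into exactly k nonempty blocks.
Computing row n = 13 for k = 10..13:
S(13, k): 39325, 2431, 78, 1
Sum = 41835.

41835


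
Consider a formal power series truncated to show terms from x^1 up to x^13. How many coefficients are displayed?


From x^1 to x^13 inclusive, the count is 13 - 1 + 1 = 13.

13


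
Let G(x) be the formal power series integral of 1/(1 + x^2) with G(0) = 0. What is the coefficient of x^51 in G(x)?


1/(1 + x^2) = sum_{j>=0} (-1)^j x^(2j). Integrating termwise with G(0) = 0:
G(x) = sum_{j>=0} (-1)^j x^(2j+1) / (2j+1) = arctan(x).
Only odd powers are nonzero. For x^51 write 51 = 2*25 + 1, giving
(-1)^25 / 51 = -1/51 = -1/51.

-1/51


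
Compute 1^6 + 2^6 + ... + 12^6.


This power sum has a closed form given by Faulhaber's formula
sum_{k=1}^{m} k^p = (1 / (p + 1)) * sum_{j=0}^{p} C(p + 1, j) B_j m^(p + 1 - j),
but for small m direct computation is fastest:
1 + 64 + 729 + 4096 + 15625 + 46656 + 117649 + 262144 + 531441 + 1000000 + 1771561 + 2985984 = 6735950.

6735950


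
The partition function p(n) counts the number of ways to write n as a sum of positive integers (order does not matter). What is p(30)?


Using the generating function prod_{k>=1} 1/(1-x^k), we compute p(30).
By dynamic programming over parts 1 through 30:
p(30) = 5604

5604


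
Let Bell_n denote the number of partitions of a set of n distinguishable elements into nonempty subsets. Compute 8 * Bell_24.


Bell_24 can be computed from the Bell triangle or from Dobinski's identity Bell_n = (1/e) * sum_{k>=0} k^n / k!.
Computing Bell_24 = 445958869294805289.
Then 8 * 445958869294805289 = 3567670954358442312.

3567670954358442312


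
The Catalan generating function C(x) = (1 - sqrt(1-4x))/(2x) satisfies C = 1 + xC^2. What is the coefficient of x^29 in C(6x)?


Substituting x -> 6x scales the n-th coefficient by 6^n, so [x^29] C(6x) = 6^29 * C_29.
C_29 = C(2*29, 29)/(30) = 30067266499541040/30 = 1002242216651368.
So 6^29 * 1002242216651368 = 36845653286788892983296 * 1002242216651368 = 36928269224119063117874541668679548928.

36928269224119063117874541668679548928


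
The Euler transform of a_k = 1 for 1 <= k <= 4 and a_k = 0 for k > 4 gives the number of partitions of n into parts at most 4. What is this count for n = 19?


Partitions of 19 into parts at most 4:
Using generating function (1-x)^(-1)(1-x^2)^(-1)...(1-x^4)^(-1),
the coefficient of x^19 = 94

94


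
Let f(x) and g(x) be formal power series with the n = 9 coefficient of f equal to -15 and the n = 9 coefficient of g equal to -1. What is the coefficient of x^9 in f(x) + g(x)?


Addition of formal power series is termwise.
The coefficient of x^9 in f + g = -15 + -1
= -16

-16


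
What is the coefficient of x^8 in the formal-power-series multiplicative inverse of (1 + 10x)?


The inverse is 1/(1 + 10x). Apply the geometric identity 1/(1 - y) = sum_{k>=0} y^k with y = -10x:
1/(1 + 10x) = sum_{k>=0} (-10)^k x^k.
So the coefficient of x^8 is (-10)^8 = 100000000.

100000000


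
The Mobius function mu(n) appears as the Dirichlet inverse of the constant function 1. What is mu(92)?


92 has a squared prime factor, so mu(92) = 0.
Factorization reveals a repeated prime.

0


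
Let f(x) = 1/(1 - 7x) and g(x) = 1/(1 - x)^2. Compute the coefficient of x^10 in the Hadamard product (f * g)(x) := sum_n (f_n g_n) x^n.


f has coefficients f_k = 7^k. For g = 1/(1 - x)^2 the coefficient is g_k = C(k + 1, 1) = k + 1. The Hadamard coefficient is (f * g)_k = 7^k * (k + 1).
For k = 10: 7^10 * 11 = 282475249 * 11 = 3107227739.

3107227739


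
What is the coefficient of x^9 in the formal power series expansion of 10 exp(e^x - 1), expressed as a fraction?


exp(e^x - 1) is the exponential generating function for the Bell numbers Bell_k: exp(e^x - 1) = sum_{k>=0} Bell_k x^k / k!.
So the coefficient of x^9 in 10 exp(e^x - 1) is 10 Bell_9 / 9!.
Computing: Bell_9 = 21147 and 9! = 362880, giving
10 * 21147/362880 = 1007/1728.

1007/1728


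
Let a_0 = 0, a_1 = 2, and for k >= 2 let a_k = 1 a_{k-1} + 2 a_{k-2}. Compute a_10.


Iterating the recurrence forward:
a_0 = 0
a_1 = 2
a_2 = 1*2 + 2*0 = 2
a_3 = 1*2 + 2*2 = 6
a_4 = 1*6 + 2*2 = 10
a_5 = 1*10 + 2*6 = 22
a_6 = 1*22 + 2*10 = 42
a_7 = 1*42 + 2*22 = 86
a_8 = 1*86 + 2*42 = 170
a_9 = 1*170 + 2*86 = 342
a_10 = 1*342 + 2*170 = 682
So a_10 = 682.

682


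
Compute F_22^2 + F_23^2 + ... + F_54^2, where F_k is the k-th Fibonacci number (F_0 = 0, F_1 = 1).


There is a standard identity sum_{k=0}^{N} F_k^2 = F_N * F_{N+1} (proved inductively from the telescoping relation F_k^2 = F_k F_{k+1} - F_{k-1} F_k). Then
sum_{k=22}^{54} F_k^2 = F_54 F_55 - F_21 F_22.
Computing: F_54 = 86267571272, F_55 = 139583862445, F_21 = 10946, F_22 = 17711.
Sum = 86267571272 * 139583862445 - 10946 * 17711 = 12041560801894887815434.

12041560801894887815434


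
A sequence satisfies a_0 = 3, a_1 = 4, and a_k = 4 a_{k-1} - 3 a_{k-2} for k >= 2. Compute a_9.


The characteristic equation is t^2 - 4 t + 3 = 0, with roots r_1 = 3 and r_2 = 1 (so c_1 = r_1 + r_2, c_2 = -r_1 r_2 as required).
One can use the closed form a_n = A r_1^n + B r_2^n, but direct iteration is more reliable:
a_0 = 3, a_1 = 4, a_2 = 7, a_3 = 16, a_4 = 43, a_5 = 124, a_6 = 367, a_7 = 1096, a_8 = 3283, a_9 = 9844.
So a_9 = 9844.

9844


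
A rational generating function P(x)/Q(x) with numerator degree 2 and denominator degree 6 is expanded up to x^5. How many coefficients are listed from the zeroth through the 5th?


Expanding up to x^5 gives the coefficients for x^0, x^1, ..., x^5.
That is 5 + 1 = 6 coefficients in total.

6


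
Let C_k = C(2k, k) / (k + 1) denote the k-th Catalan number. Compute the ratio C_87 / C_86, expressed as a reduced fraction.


Using C_k = (2k)! / (k! (k+1)!), the ratio C_{k+1}/C_k simplifies to
C_{k+1}/C_k = [(2k+2)! / ((k+1)! (k+2)!)] * [k! (k+1)! / (2k)!]
 = (2k+2)(2k+1) / ((k+1)(k+2)) = 2(2k+1) / (k+2).
For k = 86: 2(2*86 + 1) / (86 + 2) = 346/88 = 173/44.

173/44


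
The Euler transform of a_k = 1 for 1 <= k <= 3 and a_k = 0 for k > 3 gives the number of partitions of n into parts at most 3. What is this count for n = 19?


Partitions of 19 into parts at most 3:
Using generating function (1-x)^(-1)(1-x^2)^(-1)(1-x^3)^(-1),
the coefficient of x^19 = 40

40


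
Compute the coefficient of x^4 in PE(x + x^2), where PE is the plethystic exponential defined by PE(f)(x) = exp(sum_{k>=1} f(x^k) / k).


With f(x) = x + x^2, the exponent is sum_{k>=1} (x^k + x^(2k)) / k = -ln(1 - x) - ln(1 - x^2). Exponentiating:
PE(x + x^2) = 1 / ((1 - x)(1 - x^2)).
This is the generating function for partitions of n into parts of size 1 or 2. The number of 2's can be any j in 0..2, and the rest are 1's, so
[x^4] = floor(4/2) + 1 = 3.

3


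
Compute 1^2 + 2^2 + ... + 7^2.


This power sum has a closed form given by Faulhaber's formula
sum_{k=1}^{m} k^p = (1 / (p + 1)) * sum_{j=0}^{p} C(p + 1, j) B_j m^(p + 1 - j),
but for small m direct computation is fastest:
1 + 4 + 9 + 16 + 25 + 36 + 49 = 140.

140


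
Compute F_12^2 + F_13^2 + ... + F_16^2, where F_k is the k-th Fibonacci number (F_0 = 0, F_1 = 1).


There is a standard identity sum_{k=0}^{N} F_k^2 = F_N * F_{N+1} (proved inductively from the telescoping relation F_k^2 = F_k F_{k+1} - F_{k-1} F_k). Then
sum_{k=12}^{16} F_k^2 = F_16 F_17 - F_11 F_12.
Computing: F_16 = 987, F_17 = 1597, F_11 = 89, F_12 = 144.
Sum = 987 * 1597 - 89 * 144 = 1563423.

1563423


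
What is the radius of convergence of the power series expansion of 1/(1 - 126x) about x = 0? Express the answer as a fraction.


Expanding 1/(1 - 126x) = sum_{k>=0} 126^k x^k, the series converges when |126x| < 1, i.e., |x| < 1/126.
So the radius of convergence is 1/126 = 1/126.

1/126


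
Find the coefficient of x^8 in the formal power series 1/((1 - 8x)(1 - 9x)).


By partial fractions or Cauchy convolution:
The coefficient equals sum_{k=0}^{8} 8^k * 9^(8-k).
= 253202761

253202761


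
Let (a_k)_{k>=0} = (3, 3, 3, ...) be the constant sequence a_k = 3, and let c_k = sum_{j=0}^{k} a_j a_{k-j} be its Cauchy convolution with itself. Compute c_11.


Since a_j = 3 for all j >= 0, the convolution sum becomes
c_k = sum_{j=0}^{k} 3 * 3 = 9 * (k + 1).
Equivalently, the generating function of (a_k) is 3/(1 - x) and its square is 9/(1 - x)^2 = sum_{k>=0} 9(k + 1) x^k.
For k = 11: 9 * 12 = 108.

108


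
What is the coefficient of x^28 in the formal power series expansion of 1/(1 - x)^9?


The negative binomial / multiset identity is
1/(1 - x)^r = sum_{k>=0} C(k + r - 1, r - 1) x^k.
Here r = 9 and k = 28, so the coefficient is
C(28 + 8, 8) = C(36, 8)
= 30260340

30260340


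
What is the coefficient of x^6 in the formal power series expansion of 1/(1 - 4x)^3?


The general identity 1/(1 - c x)^r = sum_{k>=0} c^k C(k + r - 1, r - 1) x^k follows by substituting y = c x into 1/(1 - y)^r = sum_{k>=0} C(k + r - 1, r - 1) y^k.
For c = 4, r = 3, k = 6:
4^6 * C(8, 2) = 4096 * 28 = 114688.

114688


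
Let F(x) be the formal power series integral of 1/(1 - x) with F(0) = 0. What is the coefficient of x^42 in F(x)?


1/(1 - x) = sum_{k>=0} x^k. Integrating termwise and using F(0) = 0 gives
F(x) = sum_{k>=0} x^(k+1) / (k+1) = sum_{m>=1} x^m / m = -ln(1 - x).
So the coefficient of x^42 is 1/42 = 1/42.

1/42


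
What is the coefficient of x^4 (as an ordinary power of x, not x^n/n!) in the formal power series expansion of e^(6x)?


The exponential series is e^y = sum_{k>=0} y^k / k!. Substituting y = 6x gives
e^(6x) = sum_{k>=0} 6^k x^k / k!.
So the coefficient of x^n is a^n/n! with a = 6, n = 4:
6^4 / 4! = 1296/24 = 54

54


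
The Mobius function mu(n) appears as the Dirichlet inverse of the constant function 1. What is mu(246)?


246 = 2 * 3 * 41 (all distinct primes).
mu(246) = (-1)^3 = -1

-1


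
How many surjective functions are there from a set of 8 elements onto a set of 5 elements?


By inclusion-exclusion on which target elements are missed, the number of surjections from an n-set onto a k-set is
surj(n, k) = sum_{j=0}^{k} (-1)^j C(k, j) (k - j)^n.
Equivalently surj(n, k) = k! * S(n, k), where S(n, k) is the Stirling number of the second kind.
For n = 8, k = 5:
S(8, 5) = 1050, so
surj = 5! * 1050 = 120 * 1050 = 126000.

126000


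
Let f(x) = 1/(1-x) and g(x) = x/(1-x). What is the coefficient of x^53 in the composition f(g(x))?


First simplify the composition: f(g(x)) = 1/(1 - x/(1-x)) = (1-x)/((1-x) - x) = (1-x)/(1-2x).
Now extract the coefficient. Write (1-x)/(1-2x) = 1/(1-2x) - x/(1-2x).
The coefficient of x^n in 1/(1-2x) is 2^n, and in x/(1-2x) is 2^(n-1) (for n >= 1).
So the coefficient of x^53 is 2^53 - 2^52 = 9007199254740992 - 4503599627370496 = 4503599627370496.

4503599627370496


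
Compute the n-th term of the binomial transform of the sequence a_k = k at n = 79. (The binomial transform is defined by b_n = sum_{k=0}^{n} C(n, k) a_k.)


With a_k = k, b_n = sum_{k=0}^{n} C(n, k) k. Using k * C(n, k) = n * C(n-1, k-1) gives b_n = n * sum_{k>=1} C(n-1, k-1) = n * 2^(n-1).
For n = 79: 79 * 2^78 = 79 * 302231454903657293676544 = 23876284937388926200446976.

23876284937388926200446976


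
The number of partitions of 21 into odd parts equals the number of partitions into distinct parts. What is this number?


Computing partitions of 21 into odd parts (1, 3, 5, ...):
Using the generating function prod_{k>=0} 1/(1-x^(2k+1)),
the count is 76

76


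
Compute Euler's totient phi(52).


phi(n) counts integers in [1, n] coprime to n. Using the multiplicative formula phi(n) = n * prod_{p | n} (1 - 1/p):
52 = 2^2 * 13, so
phi(52) = 52 * (1 - 1/2) * (1 - 1/13) = 24.

24


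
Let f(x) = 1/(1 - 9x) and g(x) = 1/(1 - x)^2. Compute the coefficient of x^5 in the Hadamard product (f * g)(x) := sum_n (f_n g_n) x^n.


f has coefficients f_k = 9^k. For g = 1/(1 - x)^2 the coefficient is g_k = C(k + 1, 1) = k + 1. The Hadamard coefficient is (f * g)_k = 9^k * (k + 1).
For k = 5: 9^5 * 6 = 59049 * 6 = 354294.

354294


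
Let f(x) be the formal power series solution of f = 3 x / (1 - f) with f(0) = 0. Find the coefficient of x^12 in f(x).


Apply Lagrange inversion: f = 3 x * phi(f) with phi(t) = 1/(1 - t), so
[x^n] f = 3^n * (1/n) [t^(n-1)] phi(t)^n = 3^n * (1/n) [t^(n-1)] (1 - t)^(-n) = 3^n * (1/n) C(2n - 2, n - 1) = 3^n * C_{n-1}.
For n = 12: C_11 = C(22, 11) / 12 = 705432/12 = 58786.
With the 3^12 = 531441 factor, the coefficient is 531441 * 58786 = 31241290626.

31241290626


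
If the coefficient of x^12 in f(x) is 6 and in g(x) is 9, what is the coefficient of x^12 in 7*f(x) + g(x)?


Scalar multiplication scales coefficients: 7 * 6 = 42.
Then add the g coefficient: 42 + 9
= 51

51


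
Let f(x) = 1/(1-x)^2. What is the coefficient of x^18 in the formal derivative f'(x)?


Differentiate: d/dx [ 1/(1-x)^r ] = r / (1-x)^(r+1).
Here r = 2, so f'(x) = 2 / (1-x)^3.
The expansion of 1/(1-x)^(r+1) has coefficient of x^n equal to C(n+r, r).
So the coefficient of x^18 in f'(x) is
2 * C(20, 2) = 2 * 190 = 380

380


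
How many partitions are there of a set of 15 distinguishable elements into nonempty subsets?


Bell_15 can be computed from the Bell triangle or from Dobinski's identity Bell_n = (1/e) * sum_{k>=0} k^n / k!.
Computing Bell_15 = 1382958545.

1382958545


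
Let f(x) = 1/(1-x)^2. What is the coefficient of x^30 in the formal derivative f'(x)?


Differentiate: d/dx [ 1/(1-x)^r ] = r / (1-x)^(r+1).
Here r = 2, so f'(x) = 2 / (1-x)^3.
The expansion of 1/(1-x)^(r+1) has coefficient of x^n equal to C(n+r, r).
So the coefficient of x^30 in f'(x) is
2 * C(32, 2) = 2 * 496 = 992

992


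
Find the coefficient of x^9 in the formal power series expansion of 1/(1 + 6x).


Write 1/(1 + c x) = 1/(1 - (-c) x) and apply the geometric-series identity
1/(1 - y) = sum_{k>=0} y^k to get 1/(1 + c x) = sum_{k>=0} (-c)^k x^k.
So the coefficient of x^k is (-c)^k = (-1)^k * c^k.
Here c = 6 and k = 9:
(-6)^9 = -1 * 10077696 = -10077696

-10077696


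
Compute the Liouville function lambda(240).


The Liouville function is lambda(k) = (-1)^Omega(k), where Omega(k) counts the prime factors of k with multiplicity.
Factoring: 240 = 2 * 2 * 2 * 2 * 3 * 5, so Omega(240) = 6.
lambda(240) = (-1)^6 = 1.

1


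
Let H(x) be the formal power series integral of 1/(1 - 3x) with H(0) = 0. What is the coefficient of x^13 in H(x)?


1/(1 - 3x) = sum_{k>=0} 3^k x^k. Integrating termwise with H(0) = 0:
H(x) = sum_{k>=0} 3^k x^(k+1) / (k+1) = sum_{m>=1} 3^(m-1) x^m / m.
For m = 13: 3^12/13 = 531441/13 = 531441/13.

531441/13


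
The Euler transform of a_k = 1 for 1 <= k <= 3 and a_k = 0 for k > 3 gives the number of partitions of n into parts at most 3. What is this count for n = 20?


Partitions of 20 into parts at most 3:
Using generating function (1-x)^(-1)(1-x^2)^(-1)(1-x^3)^(-1),
the coefficient of x^20 = 44

44


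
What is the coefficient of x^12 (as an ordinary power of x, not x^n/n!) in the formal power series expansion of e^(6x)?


The exponential series is e^y = sum_{k>=0} y^k / k!. Substituting y = 6x gives
e^(6x) = sum_{k>=0} 6^k x^k / k!.
So the coefficient of x^n is a^n/n! with a = 6, n = 12:
6^12 / 12! = 2176782336/479001600 = 8748/1925

8748/1925


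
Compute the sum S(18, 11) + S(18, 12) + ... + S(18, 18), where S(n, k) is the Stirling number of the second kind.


By definition, S(n, k) counts partitions of an n-set into exactly k nonempty blocks.
Computing row n = 18 for k = 11..18:
S(18, k): 8391004908, 1256328866, 125854638, 8408778, 367200, 9996, 153, 1
Sum = 9781974540.

9781974540


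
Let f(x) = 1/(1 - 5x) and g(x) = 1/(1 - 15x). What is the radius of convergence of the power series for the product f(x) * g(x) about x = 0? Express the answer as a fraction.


The radius of 1/(1 - 5x) is 1/5 (nearest singularity at x = 1/5), and the radius of 1/(1 - 15x) is 1/15.
The product f(x)*g(x) = 1/((1 - 5x)(1 - 15x)) has singularities at both 1/5 and 1/15, so its radius of convergence is the distance to the nearest one:
min(1/5, 1/15) = 1/15.

1/15


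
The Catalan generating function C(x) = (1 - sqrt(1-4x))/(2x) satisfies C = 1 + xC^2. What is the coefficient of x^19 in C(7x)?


Substituting x -> 7x scales the n-th coefficient by 7^n, so [x^19] C(7x) = 7^19 * C_19.
C_19 = C(2*19, 19)/(20) = 35345263800/20 = 1767263190.
So 7^19 * 1767263190 = 11398895185373143 * 1767263190 = 20144847867778182038506170.

20144847867778182038506170


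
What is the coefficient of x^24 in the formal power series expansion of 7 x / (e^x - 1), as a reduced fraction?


The exponential generating function for Bernoulli numbers is
x / (e^x - 1) = sum_{k>=0} B_k x^k / k!.
So the coefficient of x^24 in 7 x / (e^x - 1) is 7 B_24 / 24!.
Computing: B_24 = -236364091/2730, 24! = 620448401733239439360000, giving
7 * -236364091/2730 / 620448401733239439360000 = -236364091/241974876675963381350400000.

-236364091/241974876675963381350400000


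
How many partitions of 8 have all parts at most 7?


Using the generating function (1-x)^(-1)(1-x^2)^(-1)...(1-x^7)^(-1),
the coefficient of x^8 counts these restricted partitions.
Result = 21

21


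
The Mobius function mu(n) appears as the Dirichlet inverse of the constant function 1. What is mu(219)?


219 = 3 * 73 (all distinct primes).
mu(219) = (-1)^2 = 1

1


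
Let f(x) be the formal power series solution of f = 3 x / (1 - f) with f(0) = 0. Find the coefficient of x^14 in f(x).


Apply Lagrange inversion: f = 3 x * phi(f) with phi(t) = 1/(1 - t), so
[x^n] f = 3^n * (1/n) [t^(n-1)] phi(t)^n = 3^n * (1/n) [t^(n-1)] (1 - t)^(-n) = 3^n * (1/n) C(2n - 2, n - 1) = 3^n * C_{n-1}.
For n = 14: C_13 = C(26, 13) / 14 = 10400600/14 = 742900.
With the 3^14 = 4782969 factor, the coefficient is 4782969 * 742900 = 3553267670100.

3553267670100


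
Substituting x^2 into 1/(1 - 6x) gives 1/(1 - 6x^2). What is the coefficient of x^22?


The coefficient of x^(2m) in 1/(1 - 6x^2) is 6^m.
With n = 22 = 2*11, the coefficient is 6^11 = 362797056.

362797056


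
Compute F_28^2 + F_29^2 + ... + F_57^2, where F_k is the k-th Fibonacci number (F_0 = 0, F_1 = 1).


There is a standard identity sum_{k=0}^{N} F_k^2 = F_N * F_{N+1} (proved inductively from the telescoping relation F_k^2 = F_k F_{k+1} - F_{k-1} F_k). Then
sum_{k=28}^{57} F_k^2 = F_57 F_58 - F_27 F_28.
Computing: F_57 = 365435296162, F_58 = 591286729879, F_27 = 196418, F_28 = 317811.
Sum = 365435296162 * 591286729879 - 196418 * 317811 = 216077041249930435623400.

216077041249930435623400


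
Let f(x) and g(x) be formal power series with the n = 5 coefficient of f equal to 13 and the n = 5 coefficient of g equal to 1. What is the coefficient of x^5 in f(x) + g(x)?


Addition of formal power series is termwise.
The coefficient of x^5 in f + g = 13 + 1
= 14

14


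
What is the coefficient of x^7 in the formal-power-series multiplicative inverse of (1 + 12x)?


The inverse is 1/(1 + 12x). Apply the geometric identity 1/(1 - y) = sum_{k>=0} y^k with y = -12x:
1/(1 + 12x) = sum_{k>=0} (-12)^k x^k.
So the coefficient of x^7 is (-12)^7 = -35831808.

-35831808


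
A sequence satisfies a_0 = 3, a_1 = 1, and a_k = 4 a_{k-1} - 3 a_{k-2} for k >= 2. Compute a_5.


The characteristic equation is t^2 - 4 t + 3 = 0, with roots r_1 = 3 and r_2 = 1 (so c_1 = r_1 + r_2, c_2 = -r_1 r_2 as required).
One can use the closed form a_n = A r_1^n + B r_2^n, but direct iteration is more reliable:
a_0 = 3, a_1 = 1, a_2 = -5, a_3 = -23, a_4 = -77, a_5 = -239.
So a_5 = -239.

-239


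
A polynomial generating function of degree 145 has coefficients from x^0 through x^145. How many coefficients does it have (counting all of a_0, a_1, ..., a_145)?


A polynomial of degree 145 takes the form a_0 + a_1 x + ... + a_145 x^145.
The number of coefficients is 145 + 1 = 146.

146


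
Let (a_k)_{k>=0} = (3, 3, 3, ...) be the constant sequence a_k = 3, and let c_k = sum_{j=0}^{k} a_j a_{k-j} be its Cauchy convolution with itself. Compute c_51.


Since a_j = 3 for all j >= 0, the convolution sum becomes
c_k = sum_{j=0}^{k} 3 * 3 = 9 * (k + 1).
Equivalently, the generating function of (a_k) is 3/(1 - x) and its square is 9/(1 - x)^2 = sum_{k>=0} 9(k + 1) x^k.
For k = 51: 9 * 52 = 468.

468


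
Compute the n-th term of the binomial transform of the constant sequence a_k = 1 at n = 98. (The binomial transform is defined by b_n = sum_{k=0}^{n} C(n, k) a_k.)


With a_k = 1 for all k, b_n = sum_{k=0}^{n} C(n, k) = 2^n by the binomial theorem.
For n = 98: 2^98 = 316912650057057350374175801344.

316912650057057350374175801344


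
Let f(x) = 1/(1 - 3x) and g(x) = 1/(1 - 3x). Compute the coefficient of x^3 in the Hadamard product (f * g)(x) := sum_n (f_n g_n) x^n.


f has coefficients f_k = 3^k and g has coefficients g_k = 3^k, so the Hadamard product has coefficient (f*g)_k = 3^k * 3^k = 9^k.
For k = 3: 9^3 = 729.

729


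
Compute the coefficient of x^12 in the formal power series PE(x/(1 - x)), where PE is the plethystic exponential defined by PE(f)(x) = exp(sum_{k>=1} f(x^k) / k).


For f(x) = x/(1 - x) we have
sum_{k>=1} f(x^k) / k = sum_{k>=1} (1/k) * x^k / (1 - x^k) = sum_{k, m >= 1} x^(k m) / k,
which after exponentiating simplifies to
PE(x/(1 - x)) = prod_{k>=1} 1 / (1 - x^k).
This is the generating function for the partition function p(n), so the coefficient of x^12 is p(12).
Computing p(12) by dynamic programming over parts 1, 2, ..., 12: p(12) = 77.

77


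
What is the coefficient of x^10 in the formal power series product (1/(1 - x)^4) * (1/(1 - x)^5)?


Combine the factors: (1/(1 - x)^4) * (1/(1 - x)^5) = 1/(1 - x)^9.
Then use 1/(1 - x)^r = sum_{k>=0} C(k + r - 1, r - 1) x^k with r = 9 and k = 10:
C(18, 8) = 43758.

43758


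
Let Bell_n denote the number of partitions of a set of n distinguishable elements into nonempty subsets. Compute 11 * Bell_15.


Bell_15 can be computed from the Bell triangle or from Dobinski's identity Bell_n = (1/e) * sum_{k>=0} k^n / k!.
Computing Bell_15 = 1382958545.
Then 11 * 1382958545 = 15212543995.

15212543995


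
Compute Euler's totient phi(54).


phi(n) counts integers in [1, n] coprime to n. Using the multiplicative formula phi(n) = n * prod_{p | n} (1 - 1/p):
54 = 2 * 3^3, so
phi(54) = 54 * (1 - 1/2) * (1 - 1/3) = 18.

18


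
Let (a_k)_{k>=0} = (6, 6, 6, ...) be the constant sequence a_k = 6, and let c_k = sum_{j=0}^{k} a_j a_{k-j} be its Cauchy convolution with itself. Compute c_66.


Since a_j = 6 for all j >= 0, the convolution sum becomes
c_k = sum_{j=0}^{k} 6 * 6 = 36 * (k + 1).
Equivalently, the generating function of (a_k) is 6/(1 - x) and its square is 36/(1 - x)^2 = sum_{k>=0} 36(k + 1) x^k.
For k = 66: 36 * 67 = 2412.

2412


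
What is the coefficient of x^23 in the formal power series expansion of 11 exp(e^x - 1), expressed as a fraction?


exp(e^x - 1) is the exponential generating function for the Bell numbers Bell_k: exp(e^x - 1) = sum_{k>=0} Bell_k x^k / k!.
So the coefficient of x^23 in 11 exp(e^x - 1) is 11 Bell_23 / 23!.
Computing: Bell_23 = 44152005855084346 and 23! = 25852016738884976640000, giving
11 * 44152005855084346/25852016738884976640000 = 22076002927542173/1175091669949317120000.

22076002927542173/1175091669949317120000


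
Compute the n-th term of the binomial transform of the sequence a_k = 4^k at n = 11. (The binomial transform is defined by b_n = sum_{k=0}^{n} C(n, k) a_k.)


With a_k = 4^k, b_n = sum_{k=0}^{n} C(n, k) 4^k = (1 + 4)^n by the binomial theorem.
For n = 11: (1 + 4)^11 = 5^11 = 48828125.

48828125


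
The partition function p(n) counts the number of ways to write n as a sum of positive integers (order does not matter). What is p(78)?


Using the generating function prod_{k>=1} 1/(1-x^k), we compute p(78).
By dynamic programming over parts 1 through 78:
p(78) = 12132164

12132164


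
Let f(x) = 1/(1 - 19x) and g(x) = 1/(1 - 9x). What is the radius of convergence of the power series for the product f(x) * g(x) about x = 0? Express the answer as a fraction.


The radius of 1/(1 - 19x) is 1/19 (nearest singularity at x = 1/19), and the radius of 1/(1 - 9x) is 1/9.
The product f(x)*g(x) = 1/((1 - 19x)(1 - 9x)) has singularities at both 1/19 and 1/9, so its radius of convergence is the distance to the nearest one:
min(1/19, 1/9) = 1/19.

1/19


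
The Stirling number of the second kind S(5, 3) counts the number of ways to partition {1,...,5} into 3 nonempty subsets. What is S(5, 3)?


Using the explicit formula S(n,k) = (1/k!) sum_{j=0}^{k} (-1)^(k-j) C(k,j) j^n:
S(5, 3) = 25
Equivalently, S(n,k) is n! times the coefficient of x^n in the EGF (e^x - 1)^k / k!.

25


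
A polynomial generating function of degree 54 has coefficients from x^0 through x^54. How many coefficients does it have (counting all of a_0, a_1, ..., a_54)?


A polynomial of degree 54 takes the form a_0 + a_1 x + ... + a_54 x^54.
The number of coefficients is 54 + 1 = 55.

55


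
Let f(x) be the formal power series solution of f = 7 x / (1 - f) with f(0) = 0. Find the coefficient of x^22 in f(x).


Apply Lagrange inversion: f = 7 x * phi(f) with phi(t) = 1/(1 - t), so
[x^n] f = 7^n * (1/n) [t^(n-1)] phi(t)^n = 7^n * (1/n) [t^(n-1)] (1 - t)^(-n) = 7^n * (1/n) C(2n - 2, n - 1) = 7^n * C_{n-1}.
For n = 22: C_21 = C(42, 21) / 22 = 538257874440/22 = 24466267020.
With the 7^22 = 3909821048582988049 factor, the coefficient is 3909821048582988049 * 24466267020 = 95658725775047778236302843980.

95658725775047778236302843980


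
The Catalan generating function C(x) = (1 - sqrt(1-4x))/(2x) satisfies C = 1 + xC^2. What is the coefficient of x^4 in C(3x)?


Substituting x -> 3x scales the n-th coefficient by 3^n, so [x^4] C(3x) = 3^4 * C_4.
C_4 = C(2*4, 4)/(5) = 70/5 = 14.
So 3^4 * 14 = 81 * 14 = 1134.

1134


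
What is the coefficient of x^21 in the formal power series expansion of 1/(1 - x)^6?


The negative binomial / multiset identity is
1/(1 - x)^r = sum_{k>=0} C(k + r - 1, r - 1) x^k.
Here r = 6 and k = 21, so the coefficient is
C(21 + 5, 5) = C(26, 5)
= 65780

65780


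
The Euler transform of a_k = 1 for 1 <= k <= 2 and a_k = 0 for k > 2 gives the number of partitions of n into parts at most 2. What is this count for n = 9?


Partitions of 9 into parts at most 2:
Using generating function (1-x)^(-1)(1-x^2)^(-1),
the coefficient of x^9 = 5

5


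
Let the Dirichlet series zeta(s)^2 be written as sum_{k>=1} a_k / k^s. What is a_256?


The Dirichlet convolution of the constant function 1 with itself gives (1 * 1)(k) = sum_{d | k} 1 = d(k), the number of positive divisors of k.
Since zeta(s) = sum_{k>=1} 1/k^s, we have zeta(s)^2 = sum_{k>=1} d(k)/k^s, so a_k = d(k).
For k = 256: the divisors are 1, 2, 4, 8, 16, 32, 64, 128, 256.
Count = 9.

9


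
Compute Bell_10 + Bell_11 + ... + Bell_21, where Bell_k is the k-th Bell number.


Recall Bell_k counts set partitions of a k-set (with Bell_0 = 1 by convention).
Bell_10 through Bell_21: 115975, 678570, 4213597, 27644437, 190899322, 1382958545, 10480142147, 82864869804, 682076806159, 5832742205057, 51724158235372, 474869816156751
Sum = 115975 + 678570 + 4213597 + 27644437 + 190899322 + 1382958545 + 10480142147 + 82864869804 + 682076806159 + 5832742205057 + 51724158235372 + 474869816156751 = 533203744925736.

533203744925736


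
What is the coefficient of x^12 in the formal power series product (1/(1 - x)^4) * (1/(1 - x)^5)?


Combine the factors: (1/(1 - x)^4) * (1/(1 - x)^5) = 1/(1 - x)^9.
Then use 1/(1 - x)^r = sum_{k>=0} C(k + r - 1, r - 1) x^k with r = 9 and k = 12:
C(20, 8) = 125970.

125970


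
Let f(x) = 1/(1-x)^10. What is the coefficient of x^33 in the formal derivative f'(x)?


Differentiate: d/dx [ 1/(1-x)^r ] = r / (1-x)^(r+1).
Here r = 10, so f'(x) = 10 / (1-x)^11.
The expansion of 1/(1-x)^(r+1) has coefficient of x^n equal to C(n+r, r).
So the coefficient of x^33 in f'(x) is
10 * C(43, 10) = 10 * 1917334783 = 19173347830

19173347830


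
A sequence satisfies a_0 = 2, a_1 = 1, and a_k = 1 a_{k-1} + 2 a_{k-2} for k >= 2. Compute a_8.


The characteristic equation is t^2 - 1 t - 2 = 0, with roots r_1 = 2 and r_2 = -1 (so c_1 = r_1 + r_2, c_2 = -r_1 r_2 as required).
One can use the closed form a_n = A r_1^n + B r_2^n, but direct iteration is more reliable:
a_0 = 2, a_1 = 1, a_2 = 5, a_3 = 7, a_4 = 17, a_5 = 31, a_6 = 65, a_7 = 127, a_8 = 257.
So a_8 = 257.

257
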